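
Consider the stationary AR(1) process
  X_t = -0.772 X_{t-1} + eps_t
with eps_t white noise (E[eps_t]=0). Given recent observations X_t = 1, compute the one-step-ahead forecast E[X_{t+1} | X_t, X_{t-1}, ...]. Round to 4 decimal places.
E[X_{t+1} \mid \mathcal F_t] = -0.7720

For an AR(p) model X_t = c + sum_i phi_i X_{t-i} + eps_t, the
one-step-ahead conditional mean is
  E[X_{t+1} | X_t, ...] = c + sum_i phi_i X_{t+1-i}.
Substitute known values:
  E[X_{t+1} | ...] = (-0.772) * (1)
                   = -0.7720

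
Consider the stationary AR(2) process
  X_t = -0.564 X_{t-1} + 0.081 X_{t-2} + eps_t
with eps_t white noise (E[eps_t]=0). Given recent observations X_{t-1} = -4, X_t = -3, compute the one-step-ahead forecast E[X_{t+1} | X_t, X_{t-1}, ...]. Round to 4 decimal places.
E[X_{t+1} \mid \mathcal F_t] = 1.3680

For an AR(p) model X_t = c + sum_i phi_i X_{t-i} + eps_t, the
one-step-ahead conditional mean is
  E[X_{t+1} | X_t, ...] = c + sum_i phi_i X_{t+1-i}.
Substitute known values:
  E[X_{t+1} | ...] = (-0.564) * (-3) + (0.081) * (-4)
                   = 1.3680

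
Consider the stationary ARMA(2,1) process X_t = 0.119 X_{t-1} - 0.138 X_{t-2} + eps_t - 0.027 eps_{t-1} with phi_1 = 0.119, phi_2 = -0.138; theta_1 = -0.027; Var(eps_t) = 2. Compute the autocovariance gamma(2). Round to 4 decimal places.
\gamma(2) = -0.2632

Multiply the model equation by X_{t-k} and take expectations. With theta_0 = psi_0 = 1 and psi_j the MA(infinity) weights, this gives
  gamma(k) - sum_i phi_i gamma(k-i) = c_k,
  c_k = sigma^2 * sum_{j=k..q} theta_j psi_{j-k}   (c_k = 0 for k > q),
using gamma(-m) = gamma(m).
psi-weights needed (psi_j = theta_j + sum_i phi_i psi_{j-i}):
  psi_1 = theta_1 + phi_1 = -0.027 + (0.119) = 0.092
Right-hand sides:
  c_0 = sigma^2 (1 + theta_1 psi_1) = 2 * (1 + (-0.027)(0.092)) = 2 * 0.997516 = 1.995032
  c_1 = sigma^2 theta_1 = 2 * (-0.027) = -0.054
  c_2 = 0
Equations for k = 0, 1, 2 (AR order 2, c_2 = 0):
  (E0) gamma(0) = phi_1 gamma(1) + phi_2 gamma(2) + c_0
  (E1) gamma(1) = phi_1 gamma(0) + phi_2 gamma(1) + c_1
  (E2) gamma(2) = phi_1 gamma(1) + phi_2 gamma(0)
From (E1): gamma(1) = A gamma(0) + B with
  A = phi_1 / (1 - phi_2) = 0.119 / 1.138 = 0.104569,   B = c_1 / (1 - phi_2) = -0.054 / 1.138 = -0.047452.
Insert (E2) into (E0): gamma(0) (1 - phi_2^2) = phi_1 (1 + phi_2) gamma(1) + c_0.
  phi_1 (1 + phi_2) = (0.119)(0.862) = 0.102578,   1 - phi_2^2 = 0.980956.
Replace gamma(1) by A gamma(0) + B and collect gamma(0):
  gamma(0) [0.980956 - (0.102578)(0.104569)] = (0.102578)(-0.047452) + 1.995032
  gamma(0) * 0.970229 = 1.990165
  gamma(0) = 1.990165 / 0.970229 = 2.051231.
  gamma(1) = A gamma(0) + B = (0.104569)(2.051231) + (-0.047452) = 0.167044.
  gamma(2) = phi_1 gamma(1) + phi_2 gamma(0) = (0.119)(0.167044) + (-0.138)(2.051231) = -0.263192.
Therefore gamma(2) = -0.2632 (to 4 decimal places).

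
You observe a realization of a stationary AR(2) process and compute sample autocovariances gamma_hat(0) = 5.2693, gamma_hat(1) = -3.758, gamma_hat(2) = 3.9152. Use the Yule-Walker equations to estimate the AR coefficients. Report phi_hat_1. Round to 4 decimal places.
\hat\phi_{1} = -0.3730

The Yule-Walker equations for an AR(p) process read, in matrix form,
  Gamma_p phi = r_p,   with   (Gamma_p)_{ij} = gamma(|i - j|),
                       (r_p)_i = gamma(i),   i,j = 1..p.
Substitute the sample gammas (Toeplitz matrix and right-hand side of size 2):
  Gamma_p = [[5.2693, -3.758], [-3.758, 5.2693]]
  r_p     = [-3.758, 3.9152]
Written out:
  5.2693 phi_1 - 3.758 phi_2 = -3.758
  -3.758 phi_1 + 5.2693 phi_2 = 3.9152
Solve by Cramer's rule:
  det = gamma(0)^2 - gamma(1)^2 = (5.2693)^2 - (-3.758)^2 = 27.76552249 - 14.122564 = 13.64295849
  phi_hat_1 = [gamma(1) gamma(0) - gamma(1) gamma(2)] / det = [(-3.758)(5.2693) - (-3.758)(3.9152)] / 13.64295849 = -5.0887078 / 13.64295849 = -0.373
  phi_hat_2 = [gamma(0) gamma(2) - gamma(1)^2] / det = [(5.2693)(3.9152) - (-3.758)^2] / 13.64295849 = 6.50779936 / 13.64295849 = 0.477
So phi_hat = [-0.3730, 0.4770].
Therefore phi_hat_1 = -0.3730.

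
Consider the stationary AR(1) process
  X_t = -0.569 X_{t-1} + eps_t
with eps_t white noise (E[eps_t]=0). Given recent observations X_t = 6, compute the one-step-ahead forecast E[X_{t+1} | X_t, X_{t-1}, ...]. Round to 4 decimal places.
E[X_{t+1} \mid \mathcal F_t] = -3.4140

For an AR(p) model X_t = c + sum_i phi_i X_{t-i} + eps_t, the
one-step-ahead conditional mean is
  E[X_{t+1} | X_t, ...] = c + sum_i phi_i X_{t+1-i}.
Substitute known values:
  E[X_{t+1} | ...] = (-0.569) * (6)
                   = -3.4140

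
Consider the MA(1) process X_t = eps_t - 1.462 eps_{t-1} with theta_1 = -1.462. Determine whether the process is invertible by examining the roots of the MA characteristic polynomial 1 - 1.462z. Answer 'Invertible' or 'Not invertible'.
\text{Not invertible}

The MA(q) characteristic polynomial is P(z) = 1 - 1.462z.
Invertibility requires all roots to lie outside the unit circle, i.e. |z| > 1 for every root.
This is linear in z: 1 + (-1.462) z = 0  =>  z = -1/(-1.462) = 0.683995,  |z| = 0.683995.
Moduli of all roots: 0.6840.
All moduli strictly greater than 1? No.
Verdict: Not invertible.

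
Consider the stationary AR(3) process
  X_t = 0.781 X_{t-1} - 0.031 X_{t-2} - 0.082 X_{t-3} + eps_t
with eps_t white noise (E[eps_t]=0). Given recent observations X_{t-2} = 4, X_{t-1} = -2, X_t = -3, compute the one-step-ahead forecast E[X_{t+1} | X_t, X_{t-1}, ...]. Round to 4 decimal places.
E[X_{t+1} \mid \mathcal F_t] = -2.6090

For an AR(p) model X_t = c + sum_i phi_i X_{t-i} + eps_t, the
one-step-ahead conditional mean is
  E[X_{t+1} | X_t, ...] = c + sum_i phi_i X_{t+1-i}.
Substitute known values:
  E[X_{t+1} | ...] = (0.781) * (-3) + (-0.031) * (-2) + (-0.082) * (4)
                   = -2.6090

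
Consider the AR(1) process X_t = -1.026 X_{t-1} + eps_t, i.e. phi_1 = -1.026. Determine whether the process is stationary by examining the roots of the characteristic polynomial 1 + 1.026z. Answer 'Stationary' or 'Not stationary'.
\text{Not stationary}

The AR(p) characteristic polynomial is P(z) = 1 + 1.026z.
Stationarity requires all roots to lie outside the unit circle, i.e. |z| > 1 for every root.
This is linear in z: 1 + (1.026) z = 0  =>  z = -1/(1.026) = -0.974659,  |z| = 0.974659.
Moduli of all roots: 0.9747.
All moduli strictly greater than 1? No.
Verdict: Not stationary.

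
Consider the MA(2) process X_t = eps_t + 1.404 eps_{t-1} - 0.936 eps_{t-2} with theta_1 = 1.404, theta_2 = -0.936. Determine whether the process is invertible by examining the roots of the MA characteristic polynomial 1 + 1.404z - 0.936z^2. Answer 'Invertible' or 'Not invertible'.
\text{Not invertible}

The MA(q) characteristic polynomial is P(z) = 1 + 1.404z - 0.936z^2.
Invertibility requires all roots to lie outside the unit circle, i.e. |z| > 1 for every root.
Set 1 + (1.404) z + (-0.936) z^2 = 0, i.e. a z^2 + b z + c = 0 with a = -0.936, b = 1.404, c = 1.
Discriminant D = b^2 - 4ac = (1.404)^2 - 4*(-0.936)*1 = 1.971216 - (-3.744) = 5.715216.
D >= 0, so the roots are real: z = (-b +/- sqrt(D)) / (2a) = (-1.404 +/- 2.390652) / (-1.872).
  z_1 = (-1.404 + 2.390652) / (-1.872) = -0.5271,   |z_1| = 0.5271.
  z_2 = (-1.404 - 2.390652) / (-1.872) = 2.0271,   |z_2| = 2.0271.
Moduli of all roots: 0.5271, 2.0271.
All moduli strictly greater than 1? No.
Verdict: Not invertible.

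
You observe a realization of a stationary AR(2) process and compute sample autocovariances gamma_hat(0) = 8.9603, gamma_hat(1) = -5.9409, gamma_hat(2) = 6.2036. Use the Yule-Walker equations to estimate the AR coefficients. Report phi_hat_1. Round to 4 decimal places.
\hat\phi_{1} = -0.3640

The Yule-Walker equations for an AR(p) process read, in matrix form,
  Gamma_p phi = r_p,   with   (Gamma_p)_{ij} = gamma(|i - j|),
                       (r_p)_i = gamma(i),   i,j = 1..p.
Substitute the sample gammas (Toeplitz matrix and right-hand side of size 2):
  Gamma_p = [[8.9603, -5.9409], [-5.9409, 8.9603]]
  r_p     = [-5.9409, 6.2036]
Written out:
  8.9603 phi_1 - 5.9409 phi_2 = -5.9409
  -5.9409 phi_1 + 8.9603 phi_2 = 6.2036
Solve by Cramer's rule:
  det = gamma(0)^2 - gamma(1)^2 = (8.9603)^2 - (-5.9409)^2 = 80.28697609 - 35.29429281 = 44.99268328
  phi_hat_1 = [gamma(1) gamma(0) - gamma(1) gamma(2)] / det = [(-5.9409)(8.9603) - (-5.9409)(6.2036)] / 44.99268328 = -16.37727903 / 44.99268328 = -0.364
  phi_hat_2 = [gamma(0) gamma(2) - gamma(1)^2] / det = [(8.9603)(6.2036) - (-5.9409)^2] / 44.99268328 = 20.29182427 / 44.99268328 = 0.451
So phi_hat = [-0.3640, 0.4510].
Therefore phi_hat_1 = -0.3640.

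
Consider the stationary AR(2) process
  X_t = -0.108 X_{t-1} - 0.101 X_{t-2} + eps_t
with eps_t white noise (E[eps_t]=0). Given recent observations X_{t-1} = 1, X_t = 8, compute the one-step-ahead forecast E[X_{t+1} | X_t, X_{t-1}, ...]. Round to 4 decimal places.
E[X_{t+1} \mid \mathcal F_t] = -0.9650

For an AR(p) model X_t = c + sum_i phi_i X_{t-i} + eps_t, the
one-step-ahead conditional mean is
  E[X_{t+1} | X_t, ...] = c + sum_i phi_i X_{t+1-i}.
Substitute known values:
  E[X_{t+1} | ...] = (-0.108) * (8) + (-0.101) * (1)
                   = -0.9650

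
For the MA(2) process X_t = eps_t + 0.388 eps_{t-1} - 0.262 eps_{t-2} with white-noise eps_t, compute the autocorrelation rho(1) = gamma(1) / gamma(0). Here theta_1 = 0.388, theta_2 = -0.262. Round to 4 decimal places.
\rho(1) = 0.2349

For an MA(q) process with theta_0 = 1, the autocovariance is
  gamma(k) = sigma^2 * sum_{i=0..q-k} theta_i * theta_{i+k},
and rho(k) = gamma(k) / gamma(0). Sigma^2 cancels.
  numerator   = (1)*(0.388) + (0.388)*(-0.262) = 0.286344.
  denominator = (1)^2 + (0.388)^2 + (-0.262)^2 = 1.219188.
  rho(1) = 0.286344 / 1.219188 = 0.2349.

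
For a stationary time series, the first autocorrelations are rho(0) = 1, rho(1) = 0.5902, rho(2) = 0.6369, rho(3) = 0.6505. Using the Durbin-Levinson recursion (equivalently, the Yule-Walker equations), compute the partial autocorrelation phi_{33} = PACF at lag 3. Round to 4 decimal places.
\phi_{33} = 0.3430

The PACF at lag k is phi_{kk}, the last component of the solution
to the Yule-Walker system G_k phi = r_k where
  (G_k)_{ij} = rho(|i - j|), (r_k)_i = rho(i), i,j = 1..k.
Equivalently, Durbin-Levinson gives phi_{kk} iteratively:
  phi_{11} = rho(1)
  phi_{kk} = [rho(k) - sum_{j=1..k-1} phi_{k-1,j} rho(k-j)]
            / [1 - sum_{j=1..k-1} phi_{k-1,j} rho(j)],
  phi_{k,j} = phi_{k-1,j} - phi_{kk} phi_{k-1,k-j},  j = 1..k-1.
Step k = 1:
  phi_11 = rho(1) = 0.5902.
Step k = 2:
  phi_22 = [rho(2) - phi_11 rho(1)] / [1 - phi_11 rho(1)] = [0.6369 - (0.5902)(0.5902)] / [1 - (0.5902)(0.5902)]
         = 0.28856396 / 0.65166396 = 0.442811.
  Update: phi_21 = phi_11 - phi_22 phi_11 = 0.5902 - (0.442811)(0.5902) = 0.328853.
Step k = 3:
  phi_33 = [rho(3) - phi_21 rho(2) - phi_22 rho(1)] / [1 - phi_21 rho(1) - phi_22 rho(2)]
    numerator   = 0.6505 - (0.328853)(0.6369) - (0.442811)(0.5902) = 0.17970651
    denominator = 1 - (0.328853)(0.5902) - (0.442811)(0.6369) = 0.52388467
  phi_33 = 0.17970651 / 0.52388467 = 0.343.
Therefore phi_{33} = 0.3430.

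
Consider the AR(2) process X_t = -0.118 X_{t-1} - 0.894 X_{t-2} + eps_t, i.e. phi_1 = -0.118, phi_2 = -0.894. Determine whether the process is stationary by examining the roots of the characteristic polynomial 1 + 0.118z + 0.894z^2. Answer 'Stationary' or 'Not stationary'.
\text{Stationary}

The AR(p) characteristic polynomial is P(z) = 1 + 0.118z + 0.894z^2.
Stationarity requires all roots to lie outside the unit circle, i.e. |z| > 1 for every root.
Set 1 + (0.118) z + (0.894) z^2 = 0, i.e. a z^2 + b z + c = 0 with a = 0.894, b = 0.118, c = 1.
Discriminant D = b^2 - 4ac = (0.118)^2 - 4*(0.894)*1 = 0.013924 - (3.576) = -3.562076.
D < 0, so the roots are the complex-conjugate pair z = (-b +/- i sqrt(-D)) / (2a) = -0.066 +/- 1.0556i.
For a conjugate pair |z|^2 = z * conj(z) = (product of roots) = c/a = 1/(0.894) = 1.118568, so |z| = sqrt(1.118568) = 1.0576 for both roots.
Moduli of all roots: 1.0576, 1.0576.
All moduli strictly greater than 1? Yes.
Verdict: Stationary.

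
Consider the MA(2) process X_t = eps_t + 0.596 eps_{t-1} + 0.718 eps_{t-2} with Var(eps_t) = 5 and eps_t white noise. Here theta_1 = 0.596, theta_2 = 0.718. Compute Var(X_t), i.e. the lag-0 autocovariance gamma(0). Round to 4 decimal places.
\gamma(0) = 9.3537

For an MA(q) process X_t = eps_t + sum_i theta_i eps_{t-i} with
Var(eps_t) = sigma^2, the variance is
  gamma(0) = sigma^2 * (1 + sum_i theta_i^2).
  sum_i theta_i^2 = (0.596)^2 + (0.718)^2 = 0.355216 + 0.515524 = 0.87074.
  gamma(0) = 5 * (1 + 0.87074) = 5 * 1.87074 = 9.3537.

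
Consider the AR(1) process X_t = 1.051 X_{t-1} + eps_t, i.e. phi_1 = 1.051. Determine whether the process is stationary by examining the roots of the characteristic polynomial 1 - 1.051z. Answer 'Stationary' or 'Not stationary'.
\text{Not stationary}

The AR(p) characteristic polynomial is P(z) = 1 - 1.051z.
Stationarity requires all roots to lie outside the unit circle, i.e. |z| > 1 for every root.
This is linear in z: 1 + (-1.051) z = 0  =>  z = -1/(-1.051) = 0.951475,  |z| = 0.951475.
Moduli of all roots: 0.9515.
All moduli strictly greater than 1? No.
Verdict: Not stationary.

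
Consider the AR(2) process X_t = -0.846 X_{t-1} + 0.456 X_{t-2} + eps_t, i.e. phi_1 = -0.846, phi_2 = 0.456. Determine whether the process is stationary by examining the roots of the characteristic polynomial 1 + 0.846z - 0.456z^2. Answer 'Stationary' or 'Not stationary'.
\text{Not stationary}

The AR(p) characteristic polynomial is P(z) = 1 + 0.846z - 0.456z^2.
Stationarity requires all roots to lie outside the unit circle, i.e. |z| > 1 for every root.
Set 1 + (0.846) z + (-0.456) z^2 = 0, i.e. a z^2 + b z + c = 0 with a = -0.456, b = 0.846, c = 1.
Discriminant D = b^2 - 4ac = (0.846)^2 - 4*(-0.456)*1 = 0.715716 - (-1.824) = 2.539716.
D >= 0, so the roots are real: z = (-b +/- sqrt(D)) / (2a) = (-0.846 +/- 1.593649) / (-0.912).
  z_1 = (-0.846 + 1.593649) / (-0.912) = -0.8198,   |z_1| = 0.8198.
  z_2 = (-0.846 - 1.593649) / (-0.912) = 2.6751,   |z_2| = 2.6751.
Moduli of all roots: 0.8198, 2.6751.
All moduli strictly greater than 1? No.
Verdict: Not stationary.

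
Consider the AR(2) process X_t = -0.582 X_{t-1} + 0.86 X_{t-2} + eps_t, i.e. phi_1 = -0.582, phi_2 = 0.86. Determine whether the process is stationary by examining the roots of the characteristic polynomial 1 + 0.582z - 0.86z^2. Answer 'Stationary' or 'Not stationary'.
\text{Not stationary}

The AR(p) characteristic polynomial is P(z) = 1 + 0.582z - 0.86z^2.
Stationarity requires all roots to lie outside the unit circle, i.e. |z| > 1 for every root.
Set 1 + (0.582) z + (-0.86) z^2 = 0, i.e. a z^2 + b z + c = 0 with a = -0.86, b = 0.582, c = 1.
Discriminant D = b^2 - 4ac = (0.582)^2 - 4*(-0.86)*1 = 0.338724 - (-3.44) = 3.778724.
D >= 0, so the roots are real: z = (-b +/- sqrt(D)) / (2a) = (-0.582 +/- 1.943894) / (-1.72).
  z_1 = (-0.582 + 1.943894) / (-1.72) = -0.7918,   |z_1| = 0.7918.
  z_2 = (-0.582 - 1.943894) / (-1.72) = 1.4685,   |z_2| = 1.4685.
Moduli of all roots: 0.7918, 1.4685.
All moduli strictly greater than 1? No.
Verdict: Not stationary.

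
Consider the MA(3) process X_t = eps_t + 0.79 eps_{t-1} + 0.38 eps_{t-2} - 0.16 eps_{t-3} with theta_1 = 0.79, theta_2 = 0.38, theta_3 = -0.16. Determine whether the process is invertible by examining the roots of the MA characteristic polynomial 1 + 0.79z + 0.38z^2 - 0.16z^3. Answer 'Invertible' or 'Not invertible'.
\text{Invertible}

The MA(q) characteristic polynomial is P(z) = 1 + 0.79z + 0.38z^2 - 0.16z^3.
Invertibility requires all roots to lie outside the unit circle, i.e. |z| > 1 for every root.
Degree 3: look for a simple real root z0 first, then factor out (1 - z/z0) and solve the remaining quadratic.
Testing z0 = 4: P(4) = 1 + (0.79)(4) + (0.38)(4)^2 + (-0.16)(4)^3
  = 1 + (3.16) + (6.08) + (-10.24) = 0.  So z_0 = 4 is a root, |z_0| = 4.
Divide out the factor (1 - 0.25 z) = (1 - z/z0) (since 1/z0 = 0.25):
  P(z) = (1 - 0.25 z)(1 + (1.04) z + (0.64) z^2)
  [check: z-coef 1.04 - (0.25) = 0.79; z^2-coef 0.64 - (0.25)(1.04) = 0.38; z^3-coef -(0.25)(0.64) = -0.16.]
Remaining roots from the quadratic factor 1 + (1.04) z + (0.64) z^2:
  Set 1 + (1.04) z + (0.64) z^2 = 0, i.e. a z^2 + b z + c = 0 with a = 0.64, b = 1.04, c = 1.
  Discriminant D = b^2 - 4ac = (1.04)^2 - 4*(0.64)*1 = 1.0816 - (2.56) = -1.4784.
  D < 0, so the roots are the complex-conjugate pair z = (-b +/- i sqrt(-D)) / (2a) = -0.8125 +/- 0.9499i.
  For a conjugate pair |z|^2 = z * conj(z) = (product of roots) = c/a = 1/(0.64) = 1.5625, so |z| = sqrt(1.5625) = 1.25 for both roots.
Moduli of all roots: 4.0000, 1.2500, 1.2500.
All moduli strictly greater than 1? Yes.
Verdict: Invertible.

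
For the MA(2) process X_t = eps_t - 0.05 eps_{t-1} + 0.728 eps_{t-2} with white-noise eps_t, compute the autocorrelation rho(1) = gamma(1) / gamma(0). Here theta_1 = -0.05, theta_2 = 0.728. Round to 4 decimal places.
\rho(1) = -0.0564

For an MA(q) process with theta_0 = 1, the autocovariance is
  gamma(k) = sigma^2 * sum_{i=0..q-k} theta_i * theta_{i+k},
and rho(k) = gamma(k) / gamma(0). Sigma^2 cancels.
  numerator   = (1)*(-0.05) + (-0.05)*(0.728) = -0.0864.
  denominator = (1)^2 + (-0.05)^2 + (0.728)^2 = 1.532484.
  rho(1) = -0.0864 / 1.532484 = -0.0564.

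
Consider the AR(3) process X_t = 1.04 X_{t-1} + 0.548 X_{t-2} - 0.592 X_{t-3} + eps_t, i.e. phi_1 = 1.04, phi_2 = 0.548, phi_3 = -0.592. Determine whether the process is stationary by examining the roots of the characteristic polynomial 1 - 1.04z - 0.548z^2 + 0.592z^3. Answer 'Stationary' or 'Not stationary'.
\text{Stationary}

The AR(p) characteristic polynomial is P(z) = 1 - 1.04z - 0.548z^2 + 0.592z^3.
Stationarity requires all roots to lie outside the unit circle, i.e. |z| > 1 for every root.
Degree 3: look for a simple real root z0 first, then factor out (1 - z/z0) and solve the remaining quadratic.
Testing z0 = 1.25: P(1.25) = 1 + (-1.04)(1.25) + (-0.548)(1.25)^2 + (0.592)(1.25)^3
  = 1 + (-1.3) + (-0.85625) + (1.15625) = 0.  So z_0 = 1.25 is a root, |z_0| = 1.25.
Divide out the factor (1 - 0.8 z) = (1 - z/z0) (since 1/z0 = 0.8):
  P(z) = (1 - 0.8 z)(1 + (-0.24) z + (-0.74) z^2)
  [check: z-coef -0.24 - (0.8) = -1.04; z^2-coef -0.74 - (0.8)(-0.24) = -0.548; z^3-coef -(0.8)(-0.74) = 0.592.]
Remaining roots from the quadratic factor 1 + (-0.24) z + (-0.74) z^2:
  Set 1 + (-0.24) z + (-0.74) z^2 = 0, i.e. a z^2 + b z + c = 0 with a = -0.74, b = -0.24, c = 1.
  Discriminant D = b^2 - 4ac = (-0.24)^2 - 4*(-0.74)*1 = 0.0576 - (-2.96) = 3.0176.
  D >= 0, so the roots are real: z = (-b +/- sqrt(D)) / (2a) = (0.24 +/- 1.737124) / (-1.48).
    z_1 = (0.24 + 1.737124) / (-1.48) = -1.3359,   |z_1| = 1.3359.
    z_2 = (0.24 - 1.737124) / (-1.48) = 1.0116,   |z_2| = 1.0116.
Moduli of all roots: 1.2500, 1.3359, 1.0116.
All moduli strictly greater than 1? Yes.
Verdict: Stationary.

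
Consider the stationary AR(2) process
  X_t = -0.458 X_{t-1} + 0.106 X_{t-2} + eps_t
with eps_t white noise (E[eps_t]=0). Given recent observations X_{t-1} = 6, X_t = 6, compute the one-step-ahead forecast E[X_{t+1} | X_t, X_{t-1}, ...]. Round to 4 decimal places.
E[X_{t+1} \mid \mathcal F_t] = -2.1120

For an AR(p) model X_t = c + sum_i phi_i X_{t-i} + eps_t, the
one-step-ahead conditional mean is
  E[X_{t+1} | X_t, ...] = c + sum_i phi_i X_{t+1-i}.
Substitute known values:
  E[X_{t+1} | ...] = (-0.458) * (6) + (0.106) * (6)
                   = -2.1120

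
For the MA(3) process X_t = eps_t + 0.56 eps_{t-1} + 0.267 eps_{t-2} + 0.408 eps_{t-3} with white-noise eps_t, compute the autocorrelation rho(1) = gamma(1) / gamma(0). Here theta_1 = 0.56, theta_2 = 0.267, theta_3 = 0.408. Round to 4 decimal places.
\rho(1) = 0.5276

For an MA(q) process with theta_0 = 1, the autocovariance is
  gamma(k) = sigma^2 * sum_{i=0..q-k} theta_i * theta_{i+k},
and rho(k) = gamma(k) / gamma(0). Sigma^2 cancels.
  numerator   = (1)*(0.56) + (0.56)*(0.267) + (0.267)*(0.408) = 0.818456.
  denominator = (1)^2 + (0.56)^2 + (0.267)^2 + (0.408)^2 = 1.551353.
  rho(1) = 0.818456 / 1.551353 = 0.5276.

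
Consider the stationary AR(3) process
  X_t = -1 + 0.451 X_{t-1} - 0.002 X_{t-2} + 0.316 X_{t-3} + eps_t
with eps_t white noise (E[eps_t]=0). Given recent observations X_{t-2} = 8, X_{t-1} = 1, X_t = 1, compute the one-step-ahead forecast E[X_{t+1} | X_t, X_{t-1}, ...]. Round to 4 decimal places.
E[X_{t+1} \mid \mathcal F_t] = 1.9770

For an AR(p) model X_t = c + sum_i phi_i X_{t-i} + eps_t, the
one-step-ahead conditional mean is
  E[X_{t+1} | X_t, ...] = c + sum_i phi_i X_{t+1-i}.
Substitute known values:
  E[X_{t+1} | ...] = -1 + (0.451) * (1) + (-0.002) * (1) + (0.316) * (8)
                   = 1.9770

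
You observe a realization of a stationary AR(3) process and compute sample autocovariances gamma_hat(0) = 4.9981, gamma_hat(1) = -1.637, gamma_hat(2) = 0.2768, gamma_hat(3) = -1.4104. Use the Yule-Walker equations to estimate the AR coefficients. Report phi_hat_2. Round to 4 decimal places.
\hat\phi_{2} = -0.1680

The Yule-Walker equations for an AR(p) process read, in matrix form,
  Gamma_p phi = r_p,   with   (Gamma_p)_{ij} = gamma(|i - j|),
                       (r_p)_i = gamma(i),   i,j = 1..p.
Substitute the sample gammas (Toeplitz matrix and right-hand side of size 3):
  Gamma_p = [[4.9981, -1.637, 0.2768], [-1.637, 4.9981, -1.637], [0.2768, -1.637, 4.9981]]
  r_p     = [-1.637, 0.2768, -1.4104]
Written out (R1..R3):
  (R1) 4.9981 phi_1 - 1.637 phi_2 + 0.2768 phi_3 = -1.637
  (R2) -1.637 phi_1 + 4.9981 phi_2 - 1.637 phi_3 = 0.2768
  (R3) 0.2768 phi_1 - 1.637 phi_2 + 4.9981 phi_3 = -1.4104
Gaussian elimination:
  R2 <- R2 - (-1.637/4.9981) R1 = R2 - (-0.327524) R1:  4.461942 phi_2 - 1.546341 phi_3 = -0.259358
  R3 <- R3 - (0.2768/4.9981) R1 = R3 - (0.055381) R1:  -1.546341 phi_2 + 4.982771 phi_3 = -1.319741
  R3 <- R3 - (-1.546341/4.461942) R2 = R3 - (-0.346562) R2:  4.446867 phi_3 = -1.409625
Back-substitution:
  phi_hat_3 = -1.409625 / 4.446867 = -0.316993
  phi_hat_2 = (-0.259358 - (-1.546341)(-0.316993)) / 4.461942 = -0.167984
  phi_hat_1 = (-1.637 - (-1.637)(-0.167984) - (0.2768)(-0.316993)) / 4.9981 = -0.364988
So phi_hat = [-0.3650, -0.1680, -0.3170].
Therefore phi_hat_2 = -0.1680.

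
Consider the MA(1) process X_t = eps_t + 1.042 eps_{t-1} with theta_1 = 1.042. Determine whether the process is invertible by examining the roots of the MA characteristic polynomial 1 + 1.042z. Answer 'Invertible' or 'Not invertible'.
\text{Not invertible}

The MA(q) characteristic polynomial is P(z) = 1 + 1.042z.
Invertibility requires all roots to lie outside the unit circle, i.e. |z| > 1 for every root.
This is linear in z: 1 + (1.042) z = 0  =>  z = -1/(1.042) = -0.959693,  |z| = 0.959693.
Moduli of all roots: 0.9597.
All moduli strictly greater than 1? No.
Verdict: Not invertible.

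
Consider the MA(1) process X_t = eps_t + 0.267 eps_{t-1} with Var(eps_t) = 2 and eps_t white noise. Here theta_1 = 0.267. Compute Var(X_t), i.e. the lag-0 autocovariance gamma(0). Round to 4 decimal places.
\gamma(0) = 2.1426

For an MA(q) process X_t = eps_t + sum_i theta_i eps_{t-i} with
Var(eps_t) = sigma^2, the variance is
  gamma(0) = sigma^2 * (1 + sum_i theta_i^2).
  sum_i theta_i^2 = (0.267)^2 = 0.071289.
  gamma(0) = 2 * (1 + 0.071289) = 2 * 1.071289 = 2.142578, which rounds to 2.1426.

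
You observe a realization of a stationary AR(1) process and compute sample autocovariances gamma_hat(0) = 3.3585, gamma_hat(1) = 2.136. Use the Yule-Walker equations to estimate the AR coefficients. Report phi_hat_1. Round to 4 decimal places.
\hat\phi_{1} = 0.6360

The Yule-Walker equations for an AR(p) process read, in matrix form,
  Gamma_p phi = r_p,   with   (Gamma_p)_{ij} = gamma(|i - j|),
                       (r_p)_i = gamma(i),   i,j = 1..p.
Substitute the sample gammas (Toeplitz matrix and right-hand side of size 1):
  Gamma_p = [[3.3585]]
  r_p     = [2.136]
With p = 1 this is the single equation gamma(0) phi_1 = gamma(1):
  phi_hat_1 = gamma(1) / gamma(0) = 2.136 / 3.3585 = 0.6360.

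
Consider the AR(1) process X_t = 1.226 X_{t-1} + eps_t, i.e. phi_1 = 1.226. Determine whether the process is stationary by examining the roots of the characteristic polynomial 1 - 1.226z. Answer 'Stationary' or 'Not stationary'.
\text{Not stationary}

The AR(p) characteristic polynomial is P(z) = 1 - 1.226z.
Stationarity requires all roots to lie outside the unit circle, i.e. |z| > 1 for every root.
This is linear in z: 1 + (-1.226) z = 0  =>  z = -1/(-1.226) = 0.815661,  |z| = 0.815661.
Moduli of all roots: 0.8157.
All moduli strictly greater than 1? No.
Verdict: Not stationary.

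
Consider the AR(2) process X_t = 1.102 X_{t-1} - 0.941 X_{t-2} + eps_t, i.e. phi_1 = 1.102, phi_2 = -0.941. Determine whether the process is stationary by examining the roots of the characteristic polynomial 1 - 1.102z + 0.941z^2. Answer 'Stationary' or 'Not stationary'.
\text{Stationary}

The AR(p) characteristic polynomial is P(z) = 1 - 1.102z + 0.941z^2.
Stationarity requires all roots to lie outside the unit circle, i.e. |z| > 1 for every root.
Set 1 + (-1.102) z + (0.941) z^2 = 0, i.e. a z^2 + b z + c = 0 with a = 0.941, b = -1.102, c = 1.
Discriminant D = b^2 - 4ac = (-1.102)^2 - 4*(0.941)*1 = 1.214404 - (3.764) = -2.549596.
D < 0, so the roots are the complex-conjugate pair z = (-b +/- i sqrt(-D)) / (2a) = 0.5855 +/- 0.8484i.
For a conjugate pair |z|^2 = z * conj(z) = (product of roots) = c/a = 1/(0.941) = 1.062699, so |z| = sqrt(1.062699) = 1.0309 for both roots.
Moduli of all roots: 1.0309, 1.0309.
All moduli strictly greater than 1? Yes.
Verdict: Stationary.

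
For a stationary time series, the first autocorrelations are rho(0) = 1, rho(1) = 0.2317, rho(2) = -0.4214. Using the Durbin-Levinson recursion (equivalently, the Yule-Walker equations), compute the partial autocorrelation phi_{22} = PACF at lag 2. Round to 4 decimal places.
\phi_{22} = -0.5020

The PACF at lag k is phi_{kk}, the last component of the solution
to the Yule-Walker system G_k phi = r_k where
  (G_k)_{ij} = rho(|i - j|), (r_k)_i = rho(i), i,j = 1..k.
Equivalently, Durbin-Levinson gives phi_{kk} iteratively:
  phi_{11} = rho(1)
  phi_{kk} = [rho(k) - sum_{j=1..k-1} phi_{k-1,j} rho(k-j)]
            / [1 - sum_{j=1..k-1} phi_{k-1,j} rho(j)],
  phi_{k,j} = phi_{k-1,j} - phi_{kk} phi_{k-1,k-j},  j = 1..k-1.
Step k = 1:
  phi_11 = rho(1) = 0.2317.
Step k = 2:
  phi_22 = [rho(2) - phi_11 rho(1)] / [1 - phi_11 rho(1)] = [-0.4214 - (0.2317)(0.2317)] / [1 - (0.2317)(0.2317)]
         = -0.47508489 / 0.94631511 = -0.502.
Therefore phi_{22} = -0.5020.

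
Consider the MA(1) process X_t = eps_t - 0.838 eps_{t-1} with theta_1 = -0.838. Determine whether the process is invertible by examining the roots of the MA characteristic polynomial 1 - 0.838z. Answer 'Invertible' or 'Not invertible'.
\text{Invertible}

The MA(q) characteristic polynomial is P(z) = 1 - 0.838z.
Invertibility requires all roots to lie outside the unit circle, i.e. |z| > 1 for every root.
This is linear in z: 1 + (-0.838) z = 0  =>  z = -1/(-0.838) = 1.193317,  |z| = 1.193317.
Moduli of all roots: 1.1933.
All moduli strictly greater than 1? Yes.
Verdict: Invertible.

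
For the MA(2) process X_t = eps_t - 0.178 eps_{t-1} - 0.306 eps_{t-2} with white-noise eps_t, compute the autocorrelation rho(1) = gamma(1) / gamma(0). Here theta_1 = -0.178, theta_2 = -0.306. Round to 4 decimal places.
\rho(1) = -0.1098

For an MA(q) process with theta_0 = 1, the autocovariance is
  gamma(k) = sigma^2 * sum_{i=0..q-k} theta_i * theta_{i+k},
and rho(k) = gamma(k) / gamma(0). Sigma^2 cancels.
  numerator   = (1)*(-0.178) + (-0.178)*(-0.306) = -0.123532.
  denominator = (1)^2 + (-0.178)^2 + (-0.306)^2 = 1.12532.
  rho(1) = -0.123532 / 1.12532 = -0.1098.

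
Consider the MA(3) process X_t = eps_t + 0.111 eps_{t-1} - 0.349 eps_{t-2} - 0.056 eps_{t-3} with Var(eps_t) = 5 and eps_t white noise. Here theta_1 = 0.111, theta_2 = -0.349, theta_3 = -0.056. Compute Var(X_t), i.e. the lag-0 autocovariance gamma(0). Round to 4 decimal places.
\gamma(0) = 5.6863

For an MA(q) process X_t = eps_t + sum_i theta_i eps_{t-i} with
Var(eps_t) = sigma^2, the variance is
  gamma(0) = sigma^2 * (1 + sum_i theta_i^2).
  sum_i theta_i^2 = (0.111)^2 + (-0.349)^2 + (-0.056)^2 = 0.012321 + 0.121801 + 0.003136 = 0.137258.
  gamma(0) = 5 * (1 + 0.137258) = 5 * 1.137258 = 5.68629, which rounds to 5.6863.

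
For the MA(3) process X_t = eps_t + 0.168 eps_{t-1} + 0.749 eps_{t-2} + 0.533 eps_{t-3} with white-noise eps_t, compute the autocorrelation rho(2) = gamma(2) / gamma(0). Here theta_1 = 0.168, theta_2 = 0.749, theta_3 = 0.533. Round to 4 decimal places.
\rho(2) = 0.4476

For an MA(q) process with theta_0 = 1, the autocovariance is
  gamma(k) = sigma^2 * sum_{i=0..q-k} theta_i * theta_{i+k},
and rho(k) = gamma(k) / gamma(0). Sigma^2 cancels.
  numerator   = (1)*(0.749) + (0.168)*(0.533) = 0.838544.
  denominator = (1)^2 + (0.168)^2 + (0.749)^2 + (0.533)^2 = 1.873314.
  rho(2) = 0.838544 / 1.873314 = 0.4476.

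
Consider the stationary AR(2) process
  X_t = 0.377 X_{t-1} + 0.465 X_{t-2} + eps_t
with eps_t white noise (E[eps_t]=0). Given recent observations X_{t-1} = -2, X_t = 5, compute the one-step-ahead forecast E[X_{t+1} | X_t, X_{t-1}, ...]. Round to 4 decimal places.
E[X_{t+1} \mid \mathcal F_t] = 0.9550

For an AR(p) model X_t = c + sum_i phi_i X_{t-i} + eps_t, the
one-step-ahead conditional mean is
  E[X_{t+1} | X_t, ...] = c + sum_i phi_i X_{t+1-i}.
Substitute known values:
  E[X_{t+1} | ...] = (0.377) * (5) + (0.465) * (-2)
                   = 0.9550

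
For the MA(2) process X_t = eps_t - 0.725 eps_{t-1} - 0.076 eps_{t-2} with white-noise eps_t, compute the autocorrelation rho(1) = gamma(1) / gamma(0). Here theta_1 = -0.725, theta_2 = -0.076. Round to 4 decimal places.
\rho(1) = -0.4374

For an MA(q) process with theta_0 = 1, the autocovariance is
  gamma(k) = sigma^2 * sum_{i=0..q-k} theta_i * theta_{i+k},
and rho(k) = gamma(k) / gamma(0). Sigma^2 cancels.
  numerator   = (1)*(-0.725) + (-0.725)*(-0.076) = -0.6699.
  denominator = (1)^2 + (-0.725)^2 + (-0.076)^2 = 1.531401.
  rho(1) = -0.6699 / 1.531401 = -0.4374.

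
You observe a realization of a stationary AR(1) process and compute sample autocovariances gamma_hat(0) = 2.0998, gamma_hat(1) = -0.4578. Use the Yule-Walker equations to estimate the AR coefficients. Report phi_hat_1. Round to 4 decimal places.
\hat\phi_{1} = -0.2180

The Yule-Walker equations for an AR(p) process read, in matrix form,
  Gamma_p phi = r_p,   with   (Gamma_p)_{ij} = gamma(|i - j|),
                       (r_p)_i = gamma(i),   i,j = 1..p.
Substitute the sample gammas (Toeplitz matrix and right-hand side of size 1):
  Gamma_p = [[2.0998]]
  r_p     = [-0.4578]
With p = 1 this is the single equation gamma(0) phi_1 = gamma(1):
  phi_hat_1 = gamma(1) / gamma(0) = -0.4578 / 2.0998 = -0.2180.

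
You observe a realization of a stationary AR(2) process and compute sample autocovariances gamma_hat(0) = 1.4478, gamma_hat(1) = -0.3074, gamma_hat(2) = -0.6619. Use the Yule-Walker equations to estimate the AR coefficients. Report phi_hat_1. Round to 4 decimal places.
\hat\phi_{1} = -0.3240

The Yule-Walker equations for an AR(p) process read, in matrix form,
  Gamma_p phi = r_p,   with   (Gamma_p)_{ij} = gamma(|i - j|),
                       (r_p)_i = gamma(i),   i,j = 1..p.
Substitute the sample gammas (Toeplitz matrix and right-hand side of size 2):
  Gamma_p = [[1.4478, -0.3074], [-0.3074, 1.4478]]
  r_p     = [-0.3074, -0.6619]
Written out:
  1.4478 phi_1 - 0.3074 phi_2 = -0.3074
  -0.3074 phi_1 + 1.4478 phi_2 = -0.6619
Solve by Cramer's rule:
  det = gamma(0)^2 - gamma(1)^2 = (1.4478)^2 - (-0.3074)^2 = 2.09612484 - 0.09449476 = 2.00163008
  phi_hat_1 = [gamma(1) gamma(0) - gamma(1) gamma(2)] / det = [(-0.3074)(1.4478) - (-0.3074)(-0.6619)] / 2.00163008 = -0.64852178 / 2.00163008 = -0.324
  phi_hat_2 = [gamma(0) gamma(2) - gamma(1)^2] / det = [(1.4478)(-0.6619) - (-0.3074)^2] / 2.00163008 = -1.05279358 / 2.00163008 = -0.526
So phi_hat = [-0.3240, -0.5260].
Therefore phi_hat_1 = -0.3240.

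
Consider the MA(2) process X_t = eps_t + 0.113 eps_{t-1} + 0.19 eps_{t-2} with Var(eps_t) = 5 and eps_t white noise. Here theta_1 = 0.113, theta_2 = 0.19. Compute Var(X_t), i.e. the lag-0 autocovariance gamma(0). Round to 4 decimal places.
\gamma(0) = 5.2443

For an MA(q) process X_t = eps_t + sum_i theta_i eps_{t-i} with
Var(eps_t) = sigma^2, the variance is
  gamma(0) = sigma^2 * (1 + sum_i theta_i^2).
  sum_i theta_i^2 = (0.113)^2 + (0.19)^2 = 0.012769 + 0.0361 = 0.048869.
  gamma(0) = 5 * (1 + 0.048869) = 5 * 1.048869 = 5.244345, which rounds to 5.2443.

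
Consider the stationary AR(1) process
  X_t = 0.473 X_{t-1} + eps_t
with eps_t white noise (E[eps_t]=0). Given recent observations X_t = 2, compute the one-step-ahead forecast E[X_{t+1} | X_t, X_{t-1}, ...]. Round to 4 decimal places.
E[X_{t+1} \mid \mathcal F_t] = 0.9460

For an AR(p) model X_t = c + sum_i phi_i X_{t-i} + eps_t, the
one-step-ahead conditional mean is
  E[X_{t+1} | X_t, ...] = c + sum_i phi_i X_{t+1-i}.
Substitute known values:
  E[X_{t+1} | ...] = (0.473) * (2)
                   = 0.9460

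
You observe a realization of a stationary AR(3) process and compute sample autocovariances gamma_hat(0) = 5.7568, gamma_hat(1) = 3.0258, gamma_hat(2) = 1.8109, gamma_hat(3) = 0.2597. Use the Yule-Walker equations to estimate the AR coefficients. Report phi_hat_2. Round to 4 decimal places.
\hat\phi_{2} = 0.1490

The Yule-Walker equations for an AR(p) process read, in matrix form,
  Gamma_p phi = r_p,   with   (Gamma_p)_{ij} = gamma(|i - j|),
                       (r_p)_i = gamma(i),   i,j = 1..p.
Substitute the sample gammas (Toeplitz matrix and right-hand side of size 3):
  Gamma_p = [[5.7568, 3.0258, 1.8109], [3.0258, 5.7568, 3.0258], [1.8109, 3.0258, 5.7568]]
  r_p     = [3.0258, 1.8109, 0.2597]
Written out (R1..R3):
  (R1) 5.7568 phi_1 + 3.0258 phi_2 + 1.8109 phi_3 = 3.0258
  (R2) 3.0258 phi_1 + 5.7568 phi_2 + 3.0258 phi_3 = 1.8109
  (R3) 1.8109 phi_1 + 3.0258 phi_2 + 5.7568 phi_3 = 0.2597
Gaussian elimination:
  R2 <- R2 - (3.0258/5.7568) R1 = R2 - (0.525605) R1:  4.166426 phi_2 + 2.073983 phi_3 = 0.220526
  R3 <- R3 - (1.8109/5.7568) R1 = R3 - (0.314567) R1:  2.073983 phi_2 + 5.18715 phi_3 = -0.692117
  R3 <- R3 - (2.073983/4.166426) R2 = R3 - (0.497785) R2:  4.154754 phi_3 = -0.801892
Back-substitution:
  phi_hat_3 = -0.801892 / 4.154754 = -0.193006
  phi_hat_2 = (0.220526 - (2.073983)(-0.193006)) / 4.166426 = 0.149005
  phi_hat_1 = (3.0258 - (3.0258)(0.149005) - (1.8109)(-0.193006)) / 5.7568 = 0.508
So phi_hat = [0.5080, 0.1490, -0.1930].
Therefore phi_hat_2 = 0.1490.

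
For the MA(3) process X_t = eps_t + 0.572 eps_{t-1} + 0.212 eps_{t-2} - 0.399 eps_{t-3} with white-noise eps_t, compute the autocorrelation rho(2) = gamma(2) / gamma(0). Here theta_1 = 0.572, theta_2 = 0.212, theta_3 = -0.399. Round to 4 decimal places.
\rho(2) = -0.0106

For an MA(q) process with theta_0 = 1, the autocovariance is
  gamma(k) = sigma^2 * sum_{i=0..q-k} theta_i * theta_{i+k},
and rho(k) = gamma(k) / gamma(0). Sigma^2 cancels.
  numerator   = (1)*(0.212) + (0.572)*(-0.399) = -0.016228.
  denominator = (1)^2 + (0.572)^2 + (0.212)^2 + (-0.399)^2 = 1.531329.
  rho(2) = -0.016228 / 1.531329 = -0.0106.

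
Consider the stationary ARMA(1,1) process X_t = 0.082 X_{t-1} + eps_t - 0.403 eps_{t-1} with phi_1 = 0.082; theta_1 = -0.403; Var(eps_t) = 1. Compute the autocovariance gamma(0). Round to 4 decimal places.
\gamma(0) = 1.1037

Multiply the model equation by X_{t-k} and take expectations. With theta_0 = psi_0 = 1 and psi_j the MA(infinity) weights, this gives
  gamma(k) - sum_i phi_i gamma(k-i) = c_k,
  c_k = sigma^2 * sum_{j=k..q} theta_j psi_{j-k}   (c_k = 0 for k > q),
using gamma(-m) = gamma(m).
psi-weights needed (psi_j = theta_j + sum_i phi_i psi_{j-i}):
  psi_1 = theta_1 + phi_1 = -0.403 + (0.082) = -0.321
Right-hand sides:
  c_0 = sigma^2 (1 + theta_1 psi_1) = 1 * (1 + (-0.403)(-0.321)) = 1 * 1.129363 = 1.129363
  c_1 = sigma^2 theta_1 = 1 * (-0.403) = -0.403
  c_2 = 0
Equations for k = 0 and k = 1 (AR order 1):
  gamma(0) = phi_1 gamma(1) + c_0
  gamma(1) = phi_1 gamma(0) + c_1
Substituting the second into the first: gamma(0) (1 - phi_1^2) = c_0 + phi_1 c_1, so
  gamma(0) = (c_0 + phi_1 c_1) / (1 - phi_1^2) = (1.129363 + (0.082)(-0.403)) / (1 - (0.082)^2) = 1.096317 / 0.993276 = 1.103739.
Therefore gamma(0) = 1.1037 (to 4 decimal places).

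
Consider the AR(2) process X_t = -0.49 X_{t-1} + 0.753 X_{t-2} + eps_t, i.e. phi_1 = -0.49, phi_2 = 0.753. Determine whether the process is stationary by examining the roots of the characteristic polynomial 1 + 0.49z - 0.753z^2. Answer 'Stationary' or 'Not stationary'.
\text{Not stationary}

The AR(p) characteristic polynomial is P(z) = 1 + 0.49z - 0.753z^2.
Stationarity requires all roots to lie outside the unit circle, i.e. |z| > 1 for every root.
Set 1 + (0.49) z + (-0.753) z^2 = 0, i.e. a z^2 + b z + c = 0 with a = -0.753, b = 0.49, c = 1.
Discriminant D = b^2 - 4ac = (0.49)^2 - 4*(-0.753)*1 = 0.2401 - (-3.012) = 3.2521.
D >= 0, so the roots are real: z = (-b +/- sqrt(D)) / (2a) = (-0.49 +/- 1.803358) / (-1.506).
  z_1 = (-0.49 + 1.803358) / (-1.506) = -0.8721,   |z_1| = 0.8721.
  z_2 = (-0.49 - 1.803358) / (-1.506) = 1.5228,   |z_2| = 1.5228.
Moduli of all roots: 0.8721, 1.5228.
All moduli strictly greater than 1? No.
Verdict: Not stationary.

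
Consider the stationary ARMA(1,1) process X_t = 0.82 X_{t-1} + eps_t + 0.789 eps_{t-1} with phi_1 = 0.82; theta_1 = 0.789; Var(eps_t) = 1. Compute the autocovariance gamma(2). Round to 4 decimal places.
\gamma(2) = 6.6331

Multiply the model equation by X_{t-k} and take expectations. With theta_0 = psi_0 = 1 and psi_j the MA(infinity) weights, this gives
  gamma(k) - sum_i phi_i gamma(k-i) = c_k,
  c_k = sigma^2 * sum_{j=k..q} theta_j psi_{j-k}   (c_k = 0 for k > q),
using gamma(-m) = gamma(m).
psi-weights needed (psi_j = theta_j + sum_i phi_i psi_{j-i}):
  psi_1 = theta_1 + phi_1 = 0.789 + (0.82) = 1.609
Right-hand sides:
  c_0 = sigma^2 (1 + theta_1 psi_1) = 1 * (1 + (0.789)(1.609)) = 1 * 2.269501 = 2.269501
  c_1 = sigma^2 theta_1 = 1 * (0.789) = 0.789
  c_2 = 0
Equations for k = 0 and k = 1 (AR order 1):
  gamma(0) = phi_1 gamma(1) + c_0
  gamma(1) = phi_1 gamma(0) + c_1
Substituting the second into the first: gamma(0) (1 - phi_1^2) = c_0 + phi_1 c_1, so
  gamma(0) = (c_0 + phi_1 c_1) / (1 - phi_1^2) = (2.269501 + (0.82)(0.789)) / (1 - (0.82)^2) = 2.916481 / 0.3276 = 8.902567.
  gamma(1) = phi_1 gamma(0) + c_1 = (0.82)(8.902567) + (0.789) = 8.089105.
For k = 2 (> q): gamma(2) = phi_1 gamma(1) = (0.82)(8.089105) = 6.633066.
Therefore gamma(2) = 6.6331 (to 4 decimal places).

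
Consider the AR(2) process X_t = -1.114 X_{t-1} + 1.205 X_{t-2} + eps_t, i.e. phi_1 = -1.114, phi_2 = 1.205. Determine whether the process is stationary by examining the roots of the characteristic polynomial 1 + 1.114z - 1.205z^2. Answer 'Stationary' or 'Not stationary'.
\text{Not stationary}

The AR(p) characteristic polynomial is P(z) = 1 + 1.114z - 1.205z^2.
Stationarity requires all roots to lie outside the unit circle, i.e. |z| > 1 for every root.
Set 1 + (1.114) z + (-1.205) z^2 = 0, i.e. a z^2 + b z + c = 0 with a = -1.205, b = 1.114, c = 1.
Discriminant D = b^2 - 4ac = (1.114)^2 - 4*(-1.205)*1 = 1.240996 - (-4.82) = 6.060996.
D >= 0, so the roots are real: z = (-b +/- sqrt(D)) / (2a) = (-1.114 +/- 2.461909) / (-2.41).
  z_1 = (-1.114 + 2.461909) / (-2.41) = -0.5593,   |z_1| = 0.5593.
  z_2 = (-1.114 - 2.461909) / (-2.41) = 1.4838,   |z_2| = 1.4838.
Moduli of all roots: 0.5593, 1.4838.
All moduli strictly greater than 1? No.
Verdict: Not stationary.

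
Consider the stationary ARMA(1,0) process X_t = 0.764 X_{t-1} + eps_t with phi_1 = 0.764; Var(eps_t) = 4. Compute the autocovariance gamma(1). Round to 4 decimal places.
\gamma(1) = 7.3408

Multiply the model equation by X_{t-k} and take expectations. With theta_0 = psi_0 = 1 and psi_j the MA(infinity) weights, this gives
  gamma(k) - sum_i phi_i gamma(k-i) = c_k,
  c_k = sigma^2 * sum_{j=k..q} theta_j psi_{j-k}   (c_k = 0 for k > q),
using gamma(-m) = gamma(m).
Pure AR (q = 0): c_0 = sigma^2 = 4, c_k = 0 for k >= 1.
Equations for k = 0 and k = 1 (AR order 1):
  gamma(0) = phi_1 gamma(1) + c_0
  gamma(1) = phi_1 gamma(0) + c_1
Substituting the second into the first: gamma(0) (1 - phi_1^2) = c_0 + phi_1 c_1, so
  gamma(0) = c_0 / (1 - phi_1^2) = 4 / (1 - (0.764)^2) = 4 / 0.416304 = 9.608363.
  gamma(1) = phi_1 gamma(0) = (0.764)(9.608363) = 7.340789.
Therefore gamma(1) = 7.3408 (to 4 decimal places).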